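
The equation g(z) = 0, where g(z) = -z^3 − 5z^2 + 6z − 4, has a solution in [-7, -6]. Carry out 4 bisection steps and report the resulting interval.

m = -6.5, g(m) = 20.375 (+); new bracket [-6.5, -6]
m = -6.25, g(m) = 7.328125 (+); new bracket [-6.25, -6]
m = -6.125, g(m) = 1.455078 (+); new bracket [-6.125, -6]
m = -6.0625, g(m) = -1.324 (−); new bracket [-6.125, -6.0625]

[-6.125, -6.0625]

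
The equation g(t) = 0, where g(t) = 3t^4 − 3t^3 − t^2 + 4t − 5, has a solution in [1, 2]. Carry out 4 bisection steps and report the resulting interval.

m = 1.5, g(m) = 3.8125 (+); new bracket [1, 1.5]
m = 1.25, g(m) = -0.097656 (−); new bracket [1.25, 1.5]
m = 1.375, g(m) = 1.533936 (+); new bracket [1.25, 1.375]
m = 1.3125, g(m) = 0.647 (+); new bracket [1.25, 1.3125]

[1.25, 1.3125]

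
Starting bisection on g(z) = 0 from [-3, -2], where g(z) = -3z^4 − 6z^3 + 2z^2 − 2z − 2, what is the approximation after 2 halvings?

midpoint -2.5: g = -7.9375 < 0 → [-2.5, -2]
midpoint -2.25: g = 4.082031 > 0 → [-2.5, -2.25]

-2.25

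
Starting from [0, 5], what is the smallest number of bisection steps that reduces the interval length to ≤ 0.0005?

14

Width after n steps is 5/2^n. Need 2^n ≥ 5/0.0005 = 10000.
2^13 = 8192 < 10000 ≤ 2^14 = 16384, so n = 14.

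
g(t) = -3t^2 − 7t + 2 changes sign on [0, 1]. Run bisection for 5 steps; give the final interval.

midpoint 0.5: g = -2.25 < 0 → [0, 0.5]
midpoint 0.25: g = 0.0625 > 0 → [0.25, 0.5]
midpoint 0.375: g = -1.046875 < 0 → [0.25, 0.375]
midpoint 0.3125: g = -0.4805 < 0 → [0.25, 0.3125]
midpoint 0.28125: g = -0.2061 < 0 → [0.25, 0.28125]

[0.25, 0.28125]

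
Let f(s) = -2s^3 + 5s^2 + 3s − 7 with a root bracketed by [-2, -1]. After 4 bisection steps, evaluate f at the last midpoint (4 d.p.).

-0.1626

f(-1.5) = 6.5 > 0, so the root lies in [-1.5, -1]
f(-1.25) = 0.96875 > 0, so the root lies in [-1.25, -1]
f(-1.125) = -1.199219 < 0, so the root lies in [-1.25, -1.125]
f(-1.1875) = -0.1626 < 0, so the root lies in [-1.25, -1.1875]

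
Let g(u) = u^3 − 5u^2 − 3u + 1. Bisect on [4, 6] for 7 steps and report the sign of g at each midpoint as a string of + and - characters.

--+++++

u = 5 gives g = -14, negative; keep [5, 6]
u = 5.5 gives g = -0.375, negative; keep [5.5, 6]
u = 5.75 gives g = 8.546875, positive; keep [5.5, 5.75]
u = 5.625 gives g = 3.9004, positive; keep [5.5, 5.625]
u = 5.5625 gives g = 1.717, positive; keep [5.5, 5.5625]
u = 5.53125 gives g = 0.6597, positive; keep [5.5, 5.53125]
u = 5.515625 gives g = 0.1395, positive; keep [5.5, 5.515625]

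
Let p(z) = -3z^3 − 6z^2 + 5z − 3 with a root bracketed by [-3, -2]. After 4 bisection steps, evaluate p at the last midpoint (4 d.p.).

m = -2.5, p(m) = -6.125 (−); new bracket [-3, -2.5]
m = -2.75, p(m) = 0.265625 (+); new bracket [-2.75, -2.5]
m = -2.625, p(m) = -3.205078 (−); new bracket [-2.75, -2.625]
m = -2.6875, p(m) = -1.5408 (−); new bracket [-2.75, -2.6875]

-1.5408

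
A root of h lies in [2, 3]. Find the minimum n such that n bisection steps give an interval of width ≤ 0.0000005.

Width after n steps is 1/2^n. Need 2^n ≥ 1/0.0000005 = 2000000.
2^20 = 1048576 < 2000000 ≤ 2^21 = 2097152, so n = 21.

21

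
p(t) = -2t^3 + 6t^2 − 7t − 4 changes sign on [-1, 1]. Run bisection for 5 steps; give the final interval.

m = 0, p(m) = -4 (−); new bracket [-1, 0]
m = -0.5, p(m) = 1.25 (+); new bracket [-0.5, 0]
m = -0.25, p(m) = -1.84375 (−); new bracket [-0.5, -0.25]
m = -0.375, p(m) = -0.4258 (−); new bracket [-0.5, -0.375]
m = -0.4375, p(m) = 0.3784 (+); new bracket [-0.4375, -0.375]

[-0.4375, -0.375]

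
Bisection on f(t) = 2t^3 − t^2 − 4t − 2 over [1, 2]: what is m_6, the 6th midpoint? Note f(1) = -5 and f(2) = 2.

m = 1.5, f(m) = -3.5 (−); new bracket [1.5, 2]
m = 1.75, f(m) = -1.34375 (−); new bracket [1.75, 2]
m = 1.875, f(m) = 0.167969 (+); new bracket [1.75, 1.875]
m = 1.8125, f(m) = -0.6265 (−); new bracket [1.8125, 1.875]
m = 1.84375, f(m) = -0.2391 (−); new bracket [1.84375, 1.875]
m = 1.859375, f(m) = -0.038 (−); new bracket [1.859375, 1.875]

1.859375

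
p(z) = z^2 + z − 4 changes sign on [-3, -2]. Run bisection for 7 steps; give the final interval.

z = -2.5 gives p = -0.25, negative; keep [-3, -2.5]
z = -2.75 gives p = 0.8125, positive; keep [-2.75, -2.5]
z = -2.625 gives p = 0.265625, positive; keep [-2.625, -2.5]
z = -2.5625 gives p = 0.0039, positive; keep [-2.5625, -2.5]
z = -2.53125 gives p = -0.124, negative; keep [-2.5625, -2.53125]
z = -2.546875 gives p = -0.0603, negative; keep [-2.5625, -2.546875]
z = -2.5546875 gives p = -0.0283, negative; keep [-2.5625, -2.5546875]

[-2.5625, -2.5546875]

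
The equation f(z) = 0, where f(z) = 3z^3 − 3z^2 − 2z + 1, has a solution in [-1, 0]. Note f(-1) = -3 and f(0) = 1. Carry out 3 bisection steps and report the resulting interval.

z = -0.5 gives f = 0.875, positive; keep [-1, -0.5]
z = -0.75 gives f = -0.453125, negative; keep [-0.75, -0.5]
z = -0.625 gives f = 0.345703, positive; keep [-0.75, -0.625]

[-0.75, -0.625]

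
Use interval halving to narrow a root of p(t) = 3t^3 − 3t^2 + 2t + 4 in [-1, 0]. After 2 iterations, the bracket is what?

m = -0.5, p(m) = 1.875 (+); new bracket [-1, -0.5]
m = -0.75, p(m) = -0.453125 (−); new bracket [-0.75, -0.5]

[-0.75, -0.5]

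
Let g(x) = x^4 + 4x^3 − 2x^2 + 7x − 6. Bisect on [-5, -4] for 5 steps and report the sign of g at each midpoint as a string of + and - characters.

midpoint -4.5: g = -32.4375 < 0 → [-5, -4.5]
midpoint -4.75: g = -3.996094 < 0 → [-5, -4.75]
midpoint -4.875: g = 13.718994 > 0 → [-4.875, -4.75]
midpoint -4.8125: g = 4.552 > 0 → [-4.8125, -4.75]
midpoint -4.78125: g = 0.202 > 0 → [-4.78125, -4.75]

--+++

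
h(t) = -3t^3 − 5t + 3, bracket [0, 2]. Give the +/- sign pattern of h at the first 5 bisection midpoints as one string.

midpoint 1: h = -5 < 0 → [0, 1]
midpoint 0.5: h = 0.125 > 0 → [0.5, 1]
midpoint 0.75: h = -2.015625 < 0 → [0.5, 0.75]
midpoint 0.625: h = -0.8574 < 0 → [0.5, 0.625]
midpoint 0.5625: h = -0.3464 < 0 → [0.5, 0.5625]

-+---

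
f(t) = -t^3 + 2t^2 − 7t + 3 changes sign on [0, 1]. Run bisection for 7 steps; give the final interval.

m = 0.5, f(m) = -0.125 (−); new bracket [0, 0.5]
m = 0.25, f(m) = 1.359375 (+); new bracket [0.25, 0.5]
m = 0.375, f(m) = 0.603516 (+); new bracket [0.375, 0.5]
m = 0.4375, f(m) = 0.2366 (+); new bracket [0.4375, 0.5]
m = 0.46875, f(m) = 0.0552 (+); new bracket [0.46875, 0.5]
m = 0.484375, f(m) = -0.035 (−); new bracket [0.46875, 0.484375]
m = 0.4765625, f(m) = 0.0101 (+); new bracket [0.4765625, 0.484375]

[0.4765625, 0.484375]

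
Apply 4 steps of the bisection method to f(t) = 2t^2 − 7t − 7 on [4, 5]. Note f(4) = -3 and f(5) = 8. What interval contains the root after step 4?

[4.25, 4.3125]

midpoint 4.5: f = 2 > 0 → [4, 4.5]
midpoint 4.25: f = -0.625 < 0 → [4.25, 4.5]
midpoint 4.375: f = 0.65625 > 0 → [4.25, 4.375]
midpoint 4.3125: f = 0.0078 > 0 → [4.25, 4.3125]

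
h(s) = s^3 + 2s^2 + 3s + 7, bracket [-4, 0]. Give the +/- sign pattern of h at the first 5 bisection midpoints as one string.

h(-2) = 1 > 0, so the root lies in [-4, -2]
h(-3) = -11 < 0, so the root lies in [-3, -2]
h(-2.5) = -3.625 < 0, so the root lies in [-2.5, -2]
h(-2.25) = -1.0156 < 0, so the root lies in [-2.25, -2]
h(-2.125) = 0.0605 > 0, so the root lies in [-2.25, -2.125]

+---+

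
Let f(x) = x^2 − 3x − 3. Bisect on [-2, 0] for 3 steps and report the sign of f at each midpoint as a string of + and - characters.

x = -1 gives f = 1, positive; keep [-1, 0]
x = -0.5 gives f = -1.25, negative; keep [-1, -0.5]
x = -0.75 gives f = -0.1875, negative; keep [-1, -0.75]

+--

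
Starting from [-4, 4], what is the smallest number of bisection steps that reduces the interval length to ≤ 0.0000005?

24

Width after n steps is 8/2^n. Need 2^n ≥ 8/0.0000005 = 16000000.
2^23 = 8388608 < 16000000 ≤ 2^24 = 16777216, so n = 24.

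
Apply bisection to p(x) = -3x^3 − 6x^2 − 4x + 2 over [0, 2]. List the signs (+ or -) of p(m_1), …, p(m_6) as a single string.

p(1) = -11 < 0, so the root lies in [0, 1]
p(0.5) = -1.875 < 0, so the root lies in [0, 0.5]
p(0.25) = 0.578125 > 0, so the root lies in [0.25, 0.5]
p(0.375) = -0.502 < 0, so the root lies in [0.25, 0.375]
p(0.3125) = 0.0725 > 0, so the root lies in [0.3125, 0.375]
p(0.34375) = -0.2058 < 0, so the root lies in [0.3125, 0.34375]

--+-+-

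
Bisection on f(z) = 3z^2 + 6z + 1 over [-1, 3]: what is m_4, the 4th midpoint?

z = 1 gives f = 10, positive; keep [-1, 1]
z = 0 gives f = 1, positive; keep [-1, 0]
z = -0.5 gives f = -1.25, negative; keep [-0.5, 0]
z = -0.25 gives f = -0.3125, negative; keep [-0.25, 0]

-0.25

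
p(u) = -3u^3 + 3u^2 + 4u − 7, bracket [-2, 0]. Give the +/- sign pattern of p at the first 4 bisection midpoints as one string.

-+-+

u = -1 gives p = -5, negative; keep [-2, -1]
u = -1.5 gives p = 3.875, positive; keep [-1.5, -1]
u = -1.25 gives p = -1.453125, negative; keep [-1.5, -1.25]
u = -1.375 gives p = 0.9707, positive; keep [-1.375, -1.25]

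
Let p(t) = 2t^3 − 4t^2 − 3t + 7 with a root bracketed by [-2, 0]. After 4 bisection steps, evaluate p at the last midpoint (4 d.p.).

p(-1) = 4 > 0, so the root lies in [-2, -1]
p(-1.5) = -4.25 < 0, so the root lies in [-1.5, -1]
p(-1.25) = 0.59375 > 0, so the root lies in [-1.5, -1.25]
p(-1.375) = -1.6367 < 0, so the root lies in [-1.375, -1.25]

-1.6367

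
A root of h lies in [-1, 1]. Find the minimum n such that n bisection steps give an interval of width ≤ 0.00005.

Width after n steps is 2/2^n. Need 2^n ≥ 2/0.00005 = 40000.
2^15 = 32768 < 40000 ≤ 2^16 = 65536, so n = 16.

16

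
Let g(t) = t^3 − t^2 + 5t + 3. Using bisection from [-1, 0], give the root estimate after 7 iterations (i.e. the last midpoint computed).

-0.5234375

m = -0.5, g(m) = 0.125 (+); new bracket [-1, -0.5]
m = -0.75, g(m) = -1.734375 (−); new bracket [-0.75, -0.5]
m = -0.625, g(m) = -0.759766 (−); new bracket [-0.625, -0.5]
m = -0.5625, g(m) = -0.3069 (−); new bracket [-0.5625, -0.5]
m = -0.53125, g(m) = -0.0884 (−); new bracket [-0.53125, -0.5]
m = -0.515625, g(m) = 0.0189 (+); new bracket [-0.53125, -0.515625]
m = -0.5234375, g(m) = -0.0346 (−); new bracket [-0.5234375, -0.515625]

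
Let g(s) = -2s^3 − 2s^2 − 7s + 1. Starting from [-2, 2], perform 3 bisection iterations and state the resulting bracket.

[0, 0.5]

s = 0 gives g = 1, positive; keep [0, 2]
s = 1 gives g = -10, negative; keep [0, 1]
s = 0.5 gives g = -3.25, negative; keep [0, 0.5]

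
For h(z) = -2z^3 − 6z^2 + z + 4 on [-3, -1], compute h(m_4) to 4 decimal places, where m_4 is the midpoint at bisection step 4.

-0.9414

h(-2) = -6 < 0, so the root lies in [-3, -2]
h(-2.5) = -4.75 < 0, so the root lies in [-3, -2.5]
h(-2.75) = -2.53125 < 0, so the root lies in [-3, -2.75]
h(-2.875) = -0.9414 < 0, so the root lies in [-3, -2.875]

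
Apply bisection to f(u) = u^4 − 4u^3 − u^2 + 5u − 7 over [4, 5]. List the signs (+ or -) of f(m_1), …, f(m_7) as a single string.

m = 4.5, f(m) = 40.8125 (+); new bracket [4, 4.5]
m = 4.25, f(m) = 15.378906 (+); new bracket [4, 4.25]
m = 4.125, f(m) = 5.383057 (+); new bracket [4, 4.125]
m = 4.0625, f(m) = 0.999 (+); new bracket [4, 4.0625]
m = 4.03125, f(m) = -1.0475 (−); new bracket [4.03125, 4.0625]
m = 4.046875, f(m) = -0.0361 (−); new bracket [4.046875, 4.0625]
m = 4.0546875, f(m) = 0.4785 (+); new bracket [4.046875, 4.0546875]

++++--+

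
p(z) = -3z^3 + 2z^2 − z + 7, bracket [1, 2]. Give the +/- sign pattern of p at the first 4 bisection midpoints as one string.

m = 1.5, p(m) = -0.125 (−); new bracket [1, 1.5]
m = 1.25, p(m) = 3.015625 (+); new bracket [1.25, 1.5]
m = 1.375, p(m) = 1.607422 (+); new bracket [1.375, 1.5]
m = 1.4375, p(m) = 0.7839 (+); new bracket [1.4375, 1.5]

-+++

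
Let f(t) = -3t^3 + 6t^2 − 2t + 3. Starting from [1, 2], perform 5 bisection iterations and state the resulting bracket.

[1.90625, 1.9375]

m = 1.5, f(m) = 3.375 (+); new bracket [1.5, 2]
m = 1.75, f(m) = 1.796875 (+); new bracket [1.75, 2]
m = 1.875, f(m) = 0.568359 (+); new bracket [1.875, 2]
m = 1.9375, f(m) = -0.1711 (−); new bracket [1.875, 1.9375]
m = 1.90625, f(m) = 0.2095 (+); new bracket [1.90625, 1.9375]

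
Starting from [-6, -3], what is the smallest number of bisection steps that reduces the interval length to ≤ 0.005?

10

Width after n steps is 3/2^n. Need 2^n ≥ 3/0.005 = 600.
2^9 = 512 < 600 ≤ 2^10 = 1024, so n = 10.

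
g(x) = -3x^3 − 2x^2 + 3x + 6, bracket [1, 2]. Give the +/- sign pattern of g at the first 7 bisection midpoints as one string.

midpoint 1.5: g = -4.125 < 0 → [1, 1.5]
midpoint 1.25: g = 0.765625 > 0 → [1.25, 1.5]
midpoint 1.375: g = -1.455078 < 0 → [1.25, 1.375]
midpoint 1.3125: g = -0.2908 < 0 → [1.25, 1.3125]
midpoint 1.28125: g = 0.2506 > 0 → [1.28125, 1.3125]
midpoint 1.296875: g = -0.0167 < 0 → [1.28125, 1.296875]
midpoint 1.2890625: g = 0.1178 > 0 → [1.2890625, 1.296875]

-+--+-+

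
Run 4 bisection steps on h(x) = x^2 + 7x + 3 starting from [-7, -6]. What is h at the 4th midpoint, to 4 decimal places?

x = -6.5 gives h = -0.25, negative; keep [-7, -6.5]
x = -6.75 gives h = 1.3125, positive; keep [-6.75, -6.5]
x = -6.625 gives h = 0.515625, positive; keep [-6.625, -6.5]
x = -6.5625 gives h = 0.1289, positive; keep [-6.5625, -6.5]

0.1289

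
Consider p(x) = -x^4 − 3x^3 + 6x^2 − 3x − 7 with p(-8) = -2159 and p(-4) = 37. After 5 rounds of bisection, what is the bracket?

[-4.5, -4.375]

midpoint -6: p = -421 < 0 → [-6, -4]
midpoint -5: p = -92 < 0 → [-5, -4]
midpoint -4.5: p = -8.6875 < 0 → [-4.5, -4]
midpoint -4.25: p = 18.168 > 0 → [-4.5, -4.25]
midpoint -4.375: p = 5.8259 > 0 → [-4.5, -4.375]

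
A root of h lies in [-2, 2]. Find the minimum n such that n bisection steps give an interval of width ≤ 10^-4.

16

Width after n steps is 4/2^n. Need 2^n ≥ 4/10^-4 = 40000.
2^15 = 32768 < 40000 ≤ 2^16 = 65536, so n = 16.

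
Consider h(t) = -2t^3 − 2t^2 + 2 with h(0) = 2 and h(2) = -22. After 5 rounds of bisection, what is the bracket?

m = 1, h(m) = -2 (−); new bracket [0, 1]
m = 0.5, h(m) = 1.25 (+); new bracket [0.5, 1]
m = 0.75, h(m) = 0.03125 (+); new bracket [0.75, 1]
m = 0.875, h(m) = -0.8711 (−); new bracket [0.75, 0.875]
m = 0.8125, h(m) = -0.3931 (−); new bracket [0.75, 0.8125]

[0.75, 0.8125]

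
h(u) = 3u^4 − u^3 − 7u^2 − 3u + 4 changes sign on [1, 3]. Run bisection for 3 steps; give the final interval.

h(2) = 10 > 0, so the root lies in [1, 2]
h(1.5) = -4.4375 < 0, so the root lies in [1.5, 2]
h(1.75) = 0.089844 > 0, so the root lies in [1.5, 1.75]

[1.5, 1.75]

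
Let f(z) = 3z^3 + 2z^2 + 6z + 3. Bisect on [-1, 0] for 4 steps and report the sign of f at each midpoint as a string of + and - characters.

m = -0.5, f(m) = 0.125 (+); new bracket [-1, -0.5]
m = -0.75, f(m) = -1.640625 (−); new bracket [-0.75, -0.5]
m = -0.625, f(m) = -0.701172 (−); new bracket [-0.625, -0.5]
m = -0.5625, f(m) = -0.2761 (−); new bracket [-0.5625, -0.5]

+---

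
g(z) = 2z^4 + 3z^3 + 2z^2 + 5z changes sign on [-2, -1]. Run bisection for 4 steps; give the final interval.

z = -1.5 gives g = -3, negative; keep [-2, -1.5]
z = -1.75 gives g = 0.054688, positive; keep [-1.75, -1.5]
z = -1.625 gives g = -1.770996, negative; keep [-1.75, -1.625]
z = -1.6875 gives g = -0.9402, negative; keep [-1.75, -1.6875]

[-1.75, -1.6875]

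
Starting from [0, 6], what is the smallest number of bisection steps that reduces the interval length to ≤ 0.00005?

Width after n steps is 6/2^n. Need 2^n ≥ 6/0.00005 = 120000.
2^16 = 65536 < 120000 ≤ 2^17 = 131072, so n = 17.

17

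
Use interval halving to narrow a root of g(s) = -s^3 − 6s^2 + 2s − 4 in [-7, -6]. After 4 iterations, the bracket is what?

[-6.4375, -6.375]

s = -6.5 gives g = 4.125, positive; keep [-6.5, -6]
s = -6.25 gives g = -6.734375, negative; keep [-6.5, -6.25]
s = -6.375 gives g = -1.509766, negative; keep [-6.5, -6.375]
s = -6.4375 gives g = 1.2556, positive; keep [-6.4375, -6.375]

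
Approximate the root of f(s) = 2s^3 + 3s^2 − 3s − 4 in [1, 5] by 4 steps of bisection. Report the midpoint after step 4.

m = 3, f(m) = 68 (+); new bracket [1, 3]
m = 2, f(m) = 18 (+); new bracket [1, 2]
m = 1.5, f(m) = 5 (+); new bracket [1, 1.5]
m = 1.25, f(m) = 0.8438 (+); new bracket [1, 1.25]

1.25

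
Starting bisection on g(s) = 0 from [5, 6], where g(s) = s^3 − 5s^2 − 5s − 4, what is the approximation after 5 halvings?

midpoint 5.5: g = -16.375 < 0 → [5.5, 6]
midpoint 5.75: g = -7.953125 < 0 → [5.75, 6]
midpoint 5.875: g = -3.173828 < 0 → [5.875, 6]
midpoint 5.9375: g = -0.637 < 0 → [5.9375, 6]
midpoint 5.96875: g = 0.6689 > 0 → [5.9375, 5.96875]

5.96875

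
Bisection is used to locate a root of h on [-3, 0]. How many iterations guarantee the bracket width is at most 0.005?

Width after n steps is 3/2^n. Need 2^n ≥ 3/0.005 = 600.
2^9 = 512 < 600 ≤ 2^10 = 1024, so n = 10.

10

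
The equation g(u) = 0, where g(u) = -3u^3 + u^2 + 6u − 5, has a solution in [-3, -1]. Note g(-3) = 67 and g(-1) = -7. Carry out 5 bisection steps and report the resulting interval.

m = -2, g(m) = 11 (+); new bracket [-2, -1]
m = -1.5, g(m) = -1.625 (−); new bracket [-2, -1.5]
m = -1.75, g(m) = 3.640625 (+); new bracket [-1.75, -1.5]
m = -1.625, g(m) = 0.7637 (+); new bracket [-1.625, -1.5]
m = -1.5625, g(m) = -0.4895 (−); new bracket [-1.625, -1.5625]

[-1.625, -1.5625]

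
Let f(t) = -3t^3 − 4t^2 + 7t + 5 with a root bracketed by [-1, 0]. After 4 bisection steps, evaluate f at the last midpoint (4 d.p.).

midpoint -0.5: f = 0.875 > 0 → [-1, -0.5]
midpoint -0.75: f = -1.234375 < 0 → [-0.75, -0.5]
midpoint -0.625: f = -0.205078 < 0 → [-0.625, -0.5]
midpoint -0.5625: f = 0.3308 > 0 → [-0.625, -0.5625]

0.3308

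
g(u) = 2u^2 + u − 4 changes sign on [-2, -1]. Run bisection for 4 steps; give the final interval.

u = -1.5 gives g = -1, negative; keep [-2, -1.5]
u = -1.75 gives g = 0.375, positive; keep [-1.75, -1.5]
u = -1.625 gives g = -0.34375, negative; keep [-1.75, -1.625]
u = -1.6875 gives g = 0.0078, positive; keep [-1.6875, -1.625]

[-1.6875, -1.625]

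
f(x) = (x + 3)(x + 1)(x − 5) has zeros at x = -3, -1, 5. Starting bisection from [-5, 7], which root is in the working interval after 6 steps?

m = 1, f(m) = -32 (−); new bracket [1, 7]
m = 4, f(m) = -35 (−); new bracket [4, 7]
m = 5.5, f(m) = 27.625 (+); new bracket [4, 5.5]
m = 4.75, f(m) = -11.1406 (−); new bracket [4.75, 5.5]
m = 5.125, f(m) = 6.2207 (+); new bracket [4.75, 5.125]
m = 4.9375, f(m) = -2.9456 (−); new bracket [4.9375, 5.125]

5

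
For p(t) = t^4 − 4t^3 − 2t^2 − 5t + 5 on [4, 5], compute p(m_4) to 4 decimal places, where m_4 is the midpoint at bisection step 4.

-6.0220

t = 4.5 gives p = -12.4375, negative; keep [4.5, 5]
t = 4.75 gives p = 16.503906, positive; keep [4.5, 4.75]
t = 4.625 gives p = 0.926025, positive; keep [4.5, 4.625]
t = 4.5625 gives p = -6.022, negative; keep [4.5625, 4.625]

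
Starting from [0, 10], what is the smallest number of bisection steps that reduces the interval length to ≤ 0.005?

Width after n steps is 10/2^n. Need 2^n ≥ 10/0.005 = 2000.
2^10 = 1024 < 2000 ≤ 2^11 = 2048, so n = 11.

11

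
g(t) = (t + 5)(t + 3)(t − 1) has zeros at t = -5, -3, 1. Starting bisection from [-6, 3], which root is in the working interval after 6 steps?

g(-1.5) = -13.125 < 0, so the root lies in [-1.5, 3]
g(0.75) = -5.390625 < 0, so the root lies in [0.75, 3]
g(1.875) = 29.326172 > 0, so the root lies in [0.75, 1.875]
g(1.3125) = 8.5071 > 0, so the root lies in [0.75, 1.3125]
g(1.03125) = 0.7598 > 0, so the root lies in [0.75, 1.03125]
g(0.890625) = -2.5067 < 0, so the root lies in [0.890625, 1.03125]

1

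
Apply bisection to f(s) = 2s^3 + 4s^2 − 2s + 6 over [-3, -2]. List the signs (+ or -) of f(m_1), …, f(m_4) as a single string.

++--

m = -2.5, f(m) = 4.75 (+); new bracket [-3, -2.5]
m = -2.75, f(m) = 0.15625 (+); new bracket [-3, -2.75]
m = -2.875, f(m) = -2.714844 (−); new bracket [-2.875, -2.75]
m = -2.8125, f(m) = -1.229 (−); new bracket [-2.8125, -2.75]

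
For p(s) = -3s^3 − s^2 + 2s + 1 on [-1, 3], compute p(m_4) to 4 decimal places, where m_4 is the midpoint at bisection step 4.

midpoint 1: p = -1 < 0 → [-1, 1]
midpoint 0: p = 1 > 0 → [0, 1]
midpoint 0.5: p = 1.375 > 0 → [0.5, 1]
midpoint 0.75: p = 0.6719 > 0 → [0.75, 1]

0.6719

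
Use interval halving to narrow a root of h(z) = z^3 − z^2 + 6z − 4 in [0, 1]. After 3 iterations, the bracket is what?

z = 0.5 gives h = -1.125, negative; keep [0.5, 1]
z = 0.75 gives h = 0.359375, positive; keep [0.5, 0.75]
z = 0.625 gives h = -0.396484, negative; keep [0.625, 0.75]

[0.625, 0.75]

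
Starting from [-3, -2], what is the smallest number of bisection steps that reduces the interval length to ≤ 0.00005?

Width after n steps is 1/2^n. Need 2^n ≥ 1/0.00005 = 20000.
2^14 = 16384 < 20000 ≤ 2^15 = 32768, so n = 15.

15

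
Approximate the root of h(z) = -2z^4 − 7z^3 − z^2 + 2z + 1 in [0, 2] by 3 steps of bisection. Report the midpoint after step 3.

m = 1, h(m) = -7 (−); new bracket [0, 1]
m = 0.5, h(m) = 0.75 (+); new bracket [0.5, 1]
m = 0.75, h(m) = -1.648438 (−); new bracket [0.5, 0.75]

0.75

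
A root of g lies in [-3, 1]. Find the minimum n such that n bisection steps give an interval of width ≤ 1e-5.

Width after n steps is 4/2^n. Need 2^n ≥ 4/1e-5 = 400000.
2^18 = 262144 < 400000 ≤ 2^19 = 524288, so n = 19.

19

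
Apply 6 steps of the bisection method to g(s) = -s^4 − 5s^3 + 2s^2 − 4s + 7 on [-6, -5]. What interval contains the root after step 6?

s = -5.5 gives g = 6.3125, positive; keep [-6, -5.5]
s = -5.75 gives g = -46.457031, negative; keep [-5.75, -5.5]
s = -5.625 gives g = -18.455322, negative; keep [-5.625, -5.5]
s = -5.5625 gives g = -5.6799, negative; keep [-5.5625, -5.5]
s = -5.53125 gives g = 0.4126, positive; keep [-5.5625, -5.53125]
s = -5.546875 gives g = -2.6094, negative; keep [-5.546875, -5.53125]

[-5.546875, -5.53125]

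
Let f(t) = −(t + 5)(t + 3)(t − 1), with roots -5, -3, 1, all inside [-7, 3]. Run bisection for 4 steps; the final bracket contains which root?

1

midpoint -2: f = 9 > 0 → [-2, 3]
midpoint 0.5: f = 9.625 > 0 → [0.5, 3]
midpoint 1.75: f = -24.046875 < 0 → [0.5, 1.75]
midpoint 1.125: f = -3.1582 < 0 → [0.5, 1.125]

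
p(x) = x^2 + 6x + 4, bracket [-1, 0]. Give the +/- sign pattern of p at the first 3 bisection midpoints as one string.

++-

p(-0.5) = 1.25 > 0, so the root lies in [-1, -0.5]
p(-0.75) = 0.0625 > 0, so the root lies in [-1, -0.75]
p(-0.875) = -0.484375 < 0, so the root lies in [-0.875, -0.75]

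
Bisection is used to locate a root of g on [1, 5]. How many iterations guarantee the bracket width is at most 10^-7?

Width after n steps is 4/2^n. Need 2^n ≥ 4/10^-7 = 40000000.
2^25 = 33554432 < 40000000 ≤ 2^26 = 67108864, so n = 26.

26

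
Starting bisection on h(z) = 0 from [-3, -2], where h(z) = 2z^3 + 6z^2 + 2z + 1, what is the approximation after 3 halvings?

m = -2.5, h(m) = 2.25 (+); new bracket [-3, -2.5]
m = -2.75, h(m) = -0.71875 (−); new bracket [-2.75, -2.5]
m = -2.625, h(m) = 0.917969 (+); new bracket [-2.75, -2.625]

-2.625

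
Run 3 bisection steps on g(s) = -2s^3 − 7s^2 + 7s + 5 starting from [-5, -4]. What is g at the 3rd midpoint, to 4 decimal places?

-2.6055

midpoint -4.5: g = 14 > 0 → [-4.5, -4]
midpoint -4.25: g = 2.34375 > 0 → [-4.25, -4]
midpoint -4.125: g = -2.605469 < 0 → [-4.25, -4.125]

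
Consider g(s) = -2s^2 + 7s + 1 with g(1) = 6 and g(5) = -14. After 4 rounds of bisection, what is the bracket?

g(3) = 4 > 0, so the root lies in [3, 5]
g(4) = -3 < 0, so the root lies in [3, 4]
g(3.5) = 1 > 0, so the root lies in [3.5, 4]
g(3.75) = -0.875 < 0, so the root lies in [3.5, 3.75]

[3.5, 3.75]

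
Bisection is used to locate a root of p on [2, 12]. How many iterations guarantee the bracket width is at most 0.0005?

15

Width after n steps is 10/2^n. Need 2^n ≥ 10/0.0005 = 20000.
2^14 = 16384 < 20000 ≤ 2^15 = 32768, so n = 15.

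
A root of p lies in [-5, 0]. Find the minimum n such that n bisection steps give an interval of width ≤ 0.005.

10

Width after n steps is 5/2^n. Need 2^n ≥ 5/0.005 = 1000.
2^9 = 512 < 1000 ≤ 2^10 = 1024, so n = 10.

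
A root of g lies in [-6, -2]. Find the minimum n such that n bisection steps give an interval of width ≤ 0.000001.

Width after n steps is 4/2^n. Need 2^n ≥ 4/0.000001 = 4000000.
2^21 = 2097152 < 4000000 ≤ 2^22 = 4194304, so n = 22.

22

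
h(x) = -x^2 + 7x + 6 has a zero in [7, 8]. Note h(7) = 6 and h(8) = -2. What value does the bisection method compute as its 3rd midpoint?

m = 7.5, h(m) = 2.25 (+); new bracket [7.5, 8]
m = 7.75, h(m) = 0.1875 (+); new bracket [7.75, 8]
m = 7.875, h(m) = -0.890625 (−); new bracket [7.75, 7.875]

7.875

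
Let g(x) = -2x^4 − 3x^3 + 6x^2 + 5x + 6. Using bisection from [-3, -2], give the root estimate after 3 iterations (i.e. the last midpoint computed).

-2.375

x = -2.5 gives g = -0.25, negative; keep [-2.5, -2]
x = -2.25 gives g = 8.039062, positive; keep [-2.5, -2.25]
x = -2.375 gives g = 4.524902, positive; keep [-2.5, -2.375]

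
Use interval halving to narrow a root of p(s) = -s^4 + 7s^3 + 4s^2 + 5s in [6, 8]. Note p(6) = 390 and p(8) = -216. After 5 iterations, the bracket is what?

p(7) = 231 > 0, so the root lies in [7, 8]
p(7.5) = 51.5625 > 0, so the root lies in [7.5, 8]
p(7.75) = -70.113281 < 0, so the root lies in [7.5, 7.75]
p(7.625) = -6.3889 < 0, so the root lies in [7.5, 7.625]
p(7.5625) = 23.2912 > 0, so the root lies in [7.5625, 7.625]

[7.5625, 7.625]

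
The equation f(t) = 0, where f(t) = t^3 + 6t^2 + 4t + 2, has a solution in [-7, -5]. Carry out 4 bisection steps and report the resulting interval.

[-5.375, -5.25]

midpoint -6: f = -22 < 0 → [-6, -5]
midpoint -5.5: f = -4.875 < 0 → [-5.5, -5]
midpoint -5.25: f = 1.671875 > 0 → [-5.5, -5.25]
midpoint -5.375: f = -1.4434 < 0 → [-5.375, -5.25]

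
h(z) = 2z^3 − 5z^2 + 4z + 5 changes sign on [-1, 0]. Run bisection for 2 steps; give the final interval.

[-0.75, -0.5]

midpoint -0.5: h = 1.5 > 0 → [-1, -0.5]
midpoint -0.75: h = -1.65625 < 0 → [-0.75, -0.5]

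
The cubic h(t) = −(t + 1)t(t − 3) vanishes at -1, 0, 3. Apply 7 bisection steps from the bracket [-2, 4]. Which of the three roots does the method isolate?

3

h(1) = 4 > 0, so the root lies in [1, 4]
h(2.5) = 4.375 > 0, so the root lies in [2.5, 4]
h(3.25) = -3.453125 < 0, so the root lies in [2.5, 3.25]
h(2.875) = 1.3926 > 0, so the root lies in [2.875, 3.25]
h(3.0625) = -0.7776 < 0, so the root lies in [2.875, 3.0625]
h(2.96875) = 0.3682 > 0, so the root lies in [2.96875, 3.0625]
h(3.015625) = -0.1892 < 0, so the root lies in [2.96875, 3.015625]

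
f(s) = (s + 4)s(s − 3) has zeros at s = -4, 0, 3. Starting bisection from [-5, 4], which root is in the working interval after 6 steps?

-4

f(-0.5) = 6.125 > 0, so the root lies in [-5, -0.5]
f(-2.75) = 19.765625 > 0, so the root lies in [-5, -2.75]
f(-3.875) = 3.330078 > 0, so the root lies in [-5, -3.875]
f(-4.4375) = -14.4392 < 0, so the root lies in [-4.4375, -3.875]
f(-4.15625) = -4.6474 < 0, so the root lies in [-4.15625, -3.875]
f(-4.015625) = -0.4402 < 0, so the root lies in [-4.015625, -3.875]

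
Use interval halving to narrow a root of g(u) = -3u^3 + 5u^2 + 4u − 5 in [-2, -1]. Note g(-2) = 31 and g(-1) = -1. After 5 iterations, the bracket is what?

midpoint -1.5: g = 10.375 > 0 → [-1.5, -1]
midpoint -1.25: g = 3.671875 > 0 → [-1.25, -1]
midpoint -1.125: g = 1.099609 > 0 → [-1.125, -1]
midpoint -1.0625: g = -0.0071 < 0 → [-1.125, -1.0625]
midpoint -1.09375: g = 0.5318 > 0 → [-1.09375, -1.0625]

[-1.09375, -1.0625]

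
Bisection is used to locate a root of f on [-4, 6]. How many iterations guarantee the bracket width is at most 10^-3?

14

Width after n steps is 10/2^n. Need 2^n ≥ 10/10^-3 = 10000.
2^13 = 8192 < 10000 ≤ 2^14 = 16384, so n = 14.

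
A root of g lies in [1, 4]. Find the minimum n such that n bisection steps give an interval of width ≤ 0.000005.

20

Width after n steps is 3/2^n. Need 2^n ≥ 3/0.000005 = 600000.
2^19 = 524288 < 600000 ≤ 2^20 = 1048576, so n = 20.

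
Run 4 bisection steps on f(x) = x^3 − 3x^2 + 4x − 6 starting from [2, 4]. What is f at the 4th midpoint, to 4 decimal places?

midpoint 3: f = 6 > 0 → [2, 3]
midpoint 2.5: f = 0.875 > 0 → [2, 2.5]
midpoint 2.25: f = -0.796875 < 0 → [2.25, 2.5]
midpoint 2.375: f = -0.0254 < 0 → [2.375, 2.5]

-0.0254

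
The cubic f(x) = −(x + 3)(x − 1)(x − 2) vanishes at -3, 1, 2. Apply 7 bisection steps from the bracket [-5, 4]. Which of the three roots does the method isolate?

midpoint -0.5: f = -9.375 < 0 → [-5, -0.5]
midpoint -2.75: f = -4.453125 < 0 → [-5, -2.75]
midpoint -3.875: f = 25.060547 > 0 → [-3.875, -2.75]
midpoint -3.3125: f = 7.1594 > 0 → [-3.3125, -2.75]
midpoint -3.03125: f = 0.6338 > 0 → [-3.03125, -2.75]
midpoint -2.890625: f = -2.0811 < 0 → [-3.03125, -2.890625]
midpoint -2.9609375: f = -0.7676 < 0 → [-3.03125, -2.9609375]

-3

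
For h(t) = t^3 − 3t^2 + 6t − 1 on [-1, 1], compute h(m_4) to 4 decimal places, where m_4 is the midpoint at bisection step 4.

-0.2949

t = 0 gives h = -1, negative; keep [0, 1]
t = 0.5 gives h = 1.375, positive; keep [0, 0.5]
t = 0.25 gives h = 0.328125, positive; keep [0, 0.25]
t = 0.125 gives h = -0.2949, negative; keep [0.125, 0.25]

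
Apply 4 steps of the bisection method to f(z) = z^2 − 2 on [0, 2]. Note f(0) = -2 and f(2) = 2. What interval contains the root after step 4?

f(1) = -1 < 0, so the root lies in [1, 2]
f(1.5) = 0.25 > 0, so the root lies in [1, 1.5]
f(1.25) = -0.4375 < 0, so the root lies in [1.25, 1.5]
f(1.375) = -0.1094 < 0, so the root lies in [1.375, 1.5]

[1.375, 1.5]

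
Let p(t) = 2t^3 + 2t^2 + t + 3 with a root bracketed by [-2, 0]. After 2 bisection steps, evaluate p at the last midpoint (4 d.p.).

midpoint -1: p = 2 > 0 → [-2, -1]
midpoint -1.5: p = -0.75 < 0 → [-1.5, -1]

-0.7500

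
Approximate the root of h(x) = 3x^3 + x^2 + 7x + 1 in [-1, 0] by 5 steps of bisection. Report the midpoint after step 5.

m = -0.5, h(m) = -2.625 (−); new bracket [-0.5, 0]
m = -0.25, h(m) = -0.734375 (−); new bracket [-0.25, 0]
m = -0.125, h(m) = 0.134766 (+); new bracket [-0.25, -0.125]
m = -0.1875, h(m) = -0.2971 (−); new bracket [-0.1875, -0.125]
m = -0.15625, h(m) = -0.0808 (−); new bracket [-0.15625, -0.125]

-0.15625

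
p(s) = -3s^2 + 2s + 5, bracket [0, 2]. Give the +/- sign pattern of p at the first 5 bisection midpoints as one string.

m = 1, p(m) = 4 (+); new bracket [1, 2]
m = 1.5, p(m) = 1.25 (+); new bracket [1.5, 2]
m = 1.75, p(m) = -0.6875 (−); new bracket [1.5, 1.75]
m = 1.625, p(m) = 0.3281 (+); new bracket [1.625, 1.75]
m = 1.6875, p(m) = -0.168 (−); new bracket [1.625, 1.6875]

++-+-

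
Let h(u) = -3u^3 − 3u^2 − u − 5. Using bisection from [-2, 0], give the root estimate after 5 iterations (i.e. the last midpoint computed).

midpoint -1: h = -4 < 0 → [-2, -1]
midpoint -1.5: h = -0.125 < 0 → [-2, -1.5]
midpoint -1.75: h = 3.640625 > 0 → [-1.75, -1.5]
midpoint -1.625: h = 1.5762 > 0 → [-1.625, -1.5]
midpoint -1.5625: h = 0.6824 > 0 → [-1.5625, -1.5]

-1.5625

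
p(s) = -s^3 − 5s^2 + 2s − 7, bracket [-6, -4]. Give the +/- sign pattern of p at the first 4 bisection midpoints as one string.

s = -5 gives p = -17, negative; keep [-6, -5]
s = -5.5 gives p = -2.875, negative; keep [-6, -5.5]
s = -5.75 gives p = 6.296875, positive; keep [-5.75, -5.5]
s = -5.625 gives p = 1.5254, positive; keep [-5.625, -5.5]

--++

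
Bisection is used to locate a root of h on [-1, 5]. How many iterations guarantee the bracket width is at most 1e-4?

Width after n steps is 6/2^n. Need 2^n ≥ 6/1e-4 = 60000.
2^15 = 32768 < 60000 ≤ 2^16 = 65536, so n = 16.

16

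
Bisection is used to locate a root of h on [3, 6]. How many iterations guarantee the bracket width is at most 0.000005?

20

Width after n steps is 3/2^n. Need 2^n ≥ 3/0.000005 = 600000.
2^19 = 524288 < 600000 ≤ 2^20 = 1048576, so n = 20.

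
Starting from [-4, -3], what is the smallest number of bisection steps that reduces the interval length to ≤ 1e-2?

Width after n steps is 1/2^n. Need 2^n ≥ 1/1e-2 = 100.
2^6 = 64 < 100 ≤ 2^7 = 128, so n = 7.

7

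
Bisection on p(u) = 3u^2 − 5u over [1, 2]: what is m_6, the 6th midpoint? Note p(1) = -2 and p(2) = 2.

midpoint 1.5: p = -0.75 < 0 → [1.5, 2]
midpoint 1.75: p = 0.4375 > 0 → [1.5, 1.75]
midpoint 1.625: p = -0.203125 < 0 → [1.625, 1.75]
midpoint 1.6875: p = 0.1055 > 0 → [1.625, 1.6875]
midpoint 1.65625: p = -0.0518 < 0 → [1.65625, 1.6875]
midpoint 1.671875: p = 0.0261 > 0 → [1.65625, 1.671875]

1.671875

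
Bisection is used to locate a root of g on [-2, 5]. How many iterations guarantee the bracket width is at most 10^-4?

Width after n steps is 7/2^n. Need 2^n ≥ 7/10^-4 = 70000.
2^16 = 65536 < 70000 ≤ 2^17 = 131072, so n = 17.

17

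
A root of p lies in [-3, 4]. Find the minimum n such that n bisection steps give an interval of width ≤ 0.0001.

Width after n steps is 7/2^n. Need 2^n ≥ 7/0.0001 = 70000.
2^16 = 65536 < 70000 ≤ 2^17 = 131072, so n = 17.

17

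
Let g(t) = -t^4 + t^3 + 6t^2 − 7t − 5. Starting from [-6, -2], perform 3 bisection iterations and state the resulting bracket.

[-2.5, -2]

midpoint -4: g = -201 < 0 → [-4, -2]
midpoint -3: g = -38 < 0 → [-3, -2]
midpoint -2.5: g = -4.6875 < 0 → [-2.5, -2]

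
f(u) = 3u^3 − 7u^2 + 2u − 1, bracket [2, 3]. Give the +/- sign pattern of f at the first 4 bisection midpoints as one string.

f(2.5) = 7.125 > 0, so the root lies in [2, 2.5]
f(2.25) = 2.234375 > 0, so the root lies in [2, 2.25]
f(2.125) = 0.427734 > 0, so the root lies in [2, 2.125]
f(2.0625) = -0.3313 < 0, so the root lies in [2.0625, 2.125]

+++-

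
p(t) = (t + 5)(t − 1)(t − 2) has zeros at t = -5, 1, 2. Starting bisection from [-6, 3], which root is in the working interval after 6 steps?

t = -1.5 gives p = 30.625, positive; keep [-6, -1.5]
t = -3.75 gives p = 34.140625, positive; keep [-6, -3.75]
t = -4.875 gives p = 5.048828, positive; keep [-6, -4.875]
t = -5.4375 gives p = -20.947, negative; keep [-5.4375, -4.875]
t = -5.15625 gives p = -6.8837, negative; keep [-5.15625, -4.875]
t = -5.015625 gives p = -0.6594, negative; keep [-5.015625, -4.875]

-5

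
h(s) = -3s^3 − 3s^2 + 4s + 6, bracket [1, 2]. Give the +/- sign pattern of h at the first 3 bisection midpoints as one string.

-+-

h(1.5) = -4.875 < 0, so the root lies in [1, 1.5]
h(1.25) = 0.453125 > 0, so the root lies in [1.25, 1.5]
h(1.375) = -1.970703 < 0, so the root lies in [1.25, 1.375]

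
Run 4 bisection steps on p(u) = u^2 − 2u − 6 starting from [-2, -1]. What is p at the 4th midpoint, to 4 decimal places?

0.2227

p(-1.5) = -0.75 < 0, so the root lies in [-2, -1.5]
p(-1.75) = 0.5625 > 0, so the root lies in [-1.75, -1.5]
p(-1.625) = -0.109375 < 0, so the root lies in [-1.75, -1.625]
p(-1.6875) = 0.2227 > 0, so the root lies in [-1.6875, -1.625]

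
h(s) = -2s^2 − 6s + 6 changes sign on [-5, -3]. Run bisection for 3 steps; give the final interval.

midpoint -4: h = -2 < 0 → [-4, -3]
midpoint -3.5: h = 2.5 > 0 → [-4, -3.5]
midpoint -3.75: h = 0.375 > 0 → [-4, -3.75]

[-4, -3.75]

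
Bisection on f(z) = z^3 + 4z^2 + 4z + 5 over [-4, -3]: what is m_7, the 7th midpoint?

-3.2421875

f(-3.5) = -2.875 < 0, so the root lies in [-3.5, -3]
f(-3.25) = -0.078125 < 0, so the root lies in [-3.25, -3]
f(-3.125) = 1.044922 > 0, so the root lies in [-3.25, -3.125]
f(-3.1875) = 0.5051 > 0, so the root lies in [-3.25, -3.1875]
f(-3.21875) = 0.219 > 0, so the root lies in [-3.25, -3.21875]
f(-3.234375) = 0.0718 > 0, so the root lies in [-3.25, -3.234375]
f(-3.2421875) = -0.0028 < 0, so the root lies in [-3.2421875, -3.234375]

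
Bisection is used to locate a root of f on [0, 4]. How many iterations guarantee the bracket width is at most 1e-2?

9

Width after n steps is 4/2^n. Need 2^n ≥ 4/1e-2 = 400.
2^8 = 256 < 400 ≤ 2^9 = 512, so n = 9.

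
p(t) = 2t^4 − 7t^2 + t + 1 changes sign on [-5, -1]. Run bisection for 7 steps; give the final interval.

m = -3, p(m) = 97 (+); new bracket [-3, -1]
m = -2, p(m) = 3 (+); new bracket [-2, -1]
m = -1.5, p(m) = -6.125 (−); new bracket [-2, -1.5]
m = -1.75, p(m) = -3.4297 (−); new bracket [-2, -1.75]
m = -1.875, p(m) = -0.7651 (−); new bracket [-2, -1.875]
m = -1.9375, p(m) = 0.9688 (+); new bracket [-1.9375, -1.875]
m = -1.90625, p(m) = 0.0661 (+); new bracket [-1.90625, -1.875]

[-1.90625, -1.875]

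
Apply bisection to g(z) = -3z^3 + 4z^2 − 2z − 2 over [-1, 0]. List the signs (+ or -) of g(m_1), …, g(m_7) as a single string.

+---++-

midpoint -0.5: g = 0.375 > 0 → [-0.5, 0]
midpoint -0.25: g = -1.203125 < 0 → [-0.5, -0.25]
midpoint -0.375: g = -0.529297 < 0 → [-0.5, -0.375]
midpoint -0.4375: g = -0.1082 < 0 → [-0.5, -0.4375]
midpoint -0.46875: g = 0.1254 > 0 → [-0.46875, -0.4375]
midpoint -0.453125: g = 0.0066 > 0 → [-0.453125, -0.4375]
midpoint -0.4453125: g = -0.0512 < 0 → [-0.453125, -0.4453125]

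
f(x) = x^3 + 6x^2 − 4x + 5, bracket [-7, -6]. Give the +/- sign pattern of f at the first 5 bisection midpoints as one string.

m = -6.5, f(m) = 9.875 (+); new bracket [-7, -6.5]
m = -6.75, f(m) = -2.171875 (−); new bracket [-6.75, -6.5]
m = -6.625, f(m) = 4.068359 (+); new bracket [-6.75, -6.625]
m = -6.6875, f(m) = 1.0032 (+); new bracket [-6.75, -6.6875]
m = -6.71875, f(m) = -0.5705 (−); new bracket [-6.71875, -6.6875]

+-++-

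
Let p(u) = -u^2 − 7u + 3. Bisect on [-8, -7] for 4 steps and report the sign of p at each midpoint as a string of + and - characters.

-++-

u = -7.5 gives p = -0.75, negative; keep [-7.5, -7]
u = -7.25 gives p = 1.1875, positive; keep [-7.5, -7.25]
u = -7.375 gives p = 0.234375, positive; keep [-7.5, -7.375]
u = -7.4375 gives p = -0.2539, negative; keep [-7.4375, -7.375]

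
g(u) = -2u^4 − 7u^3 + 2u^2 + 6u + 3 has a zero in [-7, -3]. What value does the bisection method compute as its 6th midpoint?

-3.5625

midpoint -5: g = -352 < 0 → [-5, -3]
midpoint -4: g = -53 < 0 → [-4, -3]
midpoint -3.5: g = 6.5 > 0 → [-4, -3.5]
midpoint -3.75: g = -17.7422 < 0 → [-3.75, -3.5]
midpoint -3.625: g = -4.3774 < 0 → [-3.625, -3.5]
midpoint -3.5625: g = 1.3562 > 0 → [-3.625, -3.5625]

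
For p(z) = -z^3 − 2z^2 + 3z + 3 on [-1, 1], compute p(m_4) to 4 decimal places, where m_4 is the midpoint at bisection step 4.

z = 0 gives p = 3, positive; keep [-1, 0]
z = -0.5 gives p = 1.125, positive; keep [-1, -0.5]
z = -0.75 gives p = 0.046875, positive; keep [-1, -0.75]
z = -0.875 gives p = -0.4863, negative; keep [-0.875, -0.75]

-0.4863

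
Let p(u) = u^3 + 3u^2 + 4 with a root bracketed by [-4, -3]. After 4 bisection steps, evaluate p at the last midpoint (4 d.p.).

0.5710

u = -3.5 gives p = -2.125, negative; keep [-3.5, -3]
u = -3.25 gives p = 1.359375, positive; keep [-3.5, -3.25]
u = -3.375 gives p = -0.271484, negative; keep [-3.375, -3.25]
u = -3.3125 gives p = 0.571, positive; keep [-3.375, -3.3125]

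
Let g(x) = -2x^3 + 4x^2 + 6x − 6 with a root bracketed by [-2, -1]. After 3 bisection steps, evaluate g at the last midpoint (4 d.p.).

-1.4883

m = -1.5, g(m) = 0.75 (+); new bracket [-1.5, -1]
m = -1.25, g(m) = -3.34375 (−); new bracket [-1.5, -1.25]
m = -1.375, g(m) = -1.488281 (−); new bracket [-1.5, -1.375]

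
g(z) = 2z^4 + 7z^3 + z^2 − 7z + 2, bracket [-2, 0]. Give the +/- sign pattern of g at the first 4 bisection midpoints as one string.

z = -1 gives g = 5, positive; keep [-2, -1]
z = -1.5 gives g = 1.25, positive; keep [-2, -1.5]
z = -1.75 gives g = -1.445312, negative; keep [-1.75, -1.5]
z = -1.625 gives g = -0.0757, negative; keep [-1.625, -1.5]

++--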